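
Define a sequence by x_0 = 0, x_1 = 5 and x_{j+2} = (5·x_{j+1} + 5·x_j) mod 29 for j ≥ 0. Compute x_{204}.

x_0 = 0,  x_1 = 5,  x_2 = 25,  x_3 = 5,  x_4 = 5,  x_5 = 21,  x_6 = 14,  x_7 = 1,  x_8 = 17,  x_9 = 3,  x_{10} = 13,  x_{11} = 22,  x_{12} = 1,  x_{13} = 28,  x_{14} = 0,  x_{15} = 24,  x_{16} = 4,  x_{17} = 24,  x_{18} = 24,  x_{19} = 8,  x_{20} = 15,  x_{21} = 28,  x_{22} = 12,  x_{23} = 26,  x_{24} = 16,  x_{25} = 7,  x_{26} = 28,  x_{27} = 1,  x_{28} = 0,  x_{29} = 5.
The sequence repeats with period 28.
(204 - 0) mod 28 = 8, so x_{204} = x_8 = 17.

17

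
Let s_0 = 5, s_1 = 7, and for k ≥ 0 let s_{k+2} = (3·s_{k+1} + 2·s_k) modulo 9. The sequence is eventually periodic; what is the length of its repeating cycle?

12

s_0 = 5,  s_1 = 7,  s_2 = 4,  s_3 = 8,  s_4 = 5,  s_5 = 4,  s_6 = 4,  s_7 = 2,  s_8 = 5,  s_9 = 1,  s_{10} = 4,  s_{11} = 5,  s_{12} = 5,  s_{13} = 7.
The sequence repeats with period 12.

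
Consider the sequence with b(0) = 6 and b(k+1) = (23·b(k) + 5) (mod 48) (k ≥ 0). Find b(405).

47

Listing terms: b(0) = 6; b(1) = 47; b(2) = 30; b(3) = 23; b(4) = 6.
Since b(4) = b(0) = 6, the sequence is periodic with period 4.
So b(405) = b(0 + ((405-0) mod 4)) = b(1) = 47.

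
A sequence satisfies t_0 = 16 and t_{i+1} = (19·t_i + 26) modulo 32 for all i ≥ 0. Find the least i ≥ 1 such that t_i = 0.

Computing terms: t_0 = 16,  t_1 = 10,  t_2 = 24,  t_3 = 2,  t_4 = 0,  t_5 = 26,  t_6 = 8,  t_7 = 18,  t_8 = 16.
Since t_8 = t_0 = 16, the sequence is periodic with period 8.
The value 0 first appears (with i ≥ 1) at t_4.

4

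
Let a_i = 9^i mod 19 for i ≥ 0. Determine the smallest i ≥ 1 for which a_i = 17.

We have a_0 = 1; a_1 = 9; a_2 = 5; a_3 = 7; a_4 = 6; a_5 = 16; a_6 = 11; a_7 = 4; a_8 = 17; a_9 = 1.
Since a_9 = a_0 = 1, the sequence is periodic with period 9.
The value 17 first appears (with i ≥ 1) at a_8.

8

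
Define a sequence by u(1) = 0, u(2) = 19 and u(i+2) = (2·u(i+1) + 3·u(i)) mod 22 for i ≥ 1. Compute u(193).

16

We have u(1) = 0,  u(2) = 19,  u(3) = 16,  u(4) = 1,  u(5) = 6,  u(6) = 15,  u(7) = 4,  u(8) = 9,  u(9) = 8,  u(10) = 21,  u(11) = 0,  u(12) = 19.
Since (u(11), u(12)) = (u(1), u(2)) = (0, 19) (two consecutive terms determine the rest), the sequence is periodic with period 10.
(193 - 1) mod 10 = 2, so u(193) = u(3) = 16.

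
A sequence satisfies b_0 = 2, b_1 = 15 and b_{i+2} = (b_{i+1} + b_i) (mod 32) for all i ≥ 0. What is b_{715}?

27

b_0 = 2; b_1 = 15; b_2 = 17; b_3 = 0; b_4 = 17; b_5 = 17; b_6 = 2; b_7 = 19; b_8 = 21; b_9 = 8; b_{10} = 29; b_{11} = 5; b_{12} = 2; b_{13} = 7; b_{14} = 9; b_{15} = 16; b_{16} = 25; b_{17} = 9; b_{18} = 2; b_{19} = 11; b_{20} = 13; b_{21} = 24; b_{22} = 5; b_{23} = 29; b_{24} = 2; b_{25} = 31; b_{26} = 1; b_{27} = 0; b_{28} = 1; b_{29} = 1; b_{30} = 2; b_{31} = 3; b_{32} = 5; b_{33} = 8; b_{34} = 13; b_{35} = 21; b_{36} = 2; b_{37} = 23; b_{38} = 25; b_{39} = 16; b_{40} = 9; b_{41} = 25; b_{42} = 2; b_{43} = 27; b_{44} = 29; b_{45} = 24; b_{46} = 21; b_{47} = 13; b_{48} = 2; b_{49} = 15.
Since (b_{48}, b_{49}) = (b_0, b_1) = (2, 15) (two consecutive terms determine the rest), the sequence is periodic with period 48.
So b_{715} = b_{0 + ((715-0) mod 48)} = b_{43} = 27.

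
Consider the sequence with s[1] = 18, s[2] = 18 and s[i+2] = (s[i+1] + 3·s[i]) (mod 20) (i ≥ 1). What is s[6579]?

We have s[1] = 18,  s[2] = 18,  s[3] = 12,  s[4] = 6,  s[5] = 2,  s[6] = 0,  s[7] = 6,  s[8] = 6,  s[9] = 4,  s[10] = 2,  s[11] = 14,  s[12] = 0,  s[13] = 2,  s[14] = 2,  s[15] = 8,  s[16] = 14,  s[17] = 18,  s[18] = 0,  s[19] = 14,  s[20] = 14,  s[21] = 16,  s[22] = 18,  s[23] = 6,  s[24] = 0,  s[25] = 18,  s[26] = 18.
Since (s[25], s[26]) = (s[1], s[2]) = (18, 18) (two consecutive terms determine the rest), the sequence is periodic with period 24.
(6579 - 1) mod 24 = 2, so s[6579] = s[3] = 12.

12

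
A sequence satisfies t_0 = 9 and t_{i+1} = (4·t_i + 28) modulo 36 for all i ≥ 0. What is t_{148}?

t_0 = 9; t_1 = 28; t_2 = 32; t_3 = 12; t_4 = 4; t_5 = 8; t_6 = 24; t_7 = 16; t_8 = 20; t_9 = 0; t_{10} = 28.
Since t_{10} = t_1 = 28, the sequence is eventually periodic: after a pre-period of length 1 it cycles with period 9.
For i ≥ 1, t_i depends only on (i - 1) mod 9. (148 - 1) mod 9 = 3, so t_{148} = t_4 = 4.

4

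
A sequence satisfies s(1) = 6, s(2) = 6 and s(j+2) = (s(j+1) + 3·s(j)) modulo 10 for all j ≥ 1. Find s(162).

0

s(1) = 6,  s(2) = 6,  s(3) = 4,  s(4) = 2,  s(5) = 4,  s(6) = 0,  s(7) = 2,  s(8) = 2,  s(9) = 8,  s(10) = 4,  s(11) = 8,  s(12) = 0,  s(13) = 4,  s(14) = 4,  s(15) = 6,  s(16) = 8,  s(17) = 6,  s(18) = 0,  s(19) = 8,  s(20) = 8,  s(21) = 2,  s(22) = 6,  s(23) = 2,  s(24) = 0,  s(25) = 6,  s(26) = 6.
The sequence repeats with period 24.
So s(162) = s(1 + ((162-1) mod 24)) = s(18) = 0.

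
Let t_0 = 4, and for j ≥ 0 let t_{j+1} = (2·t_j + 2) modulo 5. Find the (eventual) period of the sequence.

We have t_0 = 4,  t_1 = 0,  t_2 = 2,  t_3 = 1,  t_4 = 4.
Since t_4 = t_0 = 4, the sequence is periodic with period 4.

4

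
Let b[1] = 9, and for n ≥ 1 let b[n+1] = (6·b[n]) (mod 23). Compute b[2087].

4

Listing terms: b[1] = 9; b[2] = 8; b[3] = 2; b[4] = 12; b[5] = 3; b[6] = 18; b[7] = 16; b[8] = 4; b[9] = 1; b[10] = 6; b[11] = 13; b[12] = 9.
Since b[12] = b[1] = 9, the sequence is periodic with period 11.
So b[2087] = b[1 + ((2087-1) mod 11)] = b[8] = 4.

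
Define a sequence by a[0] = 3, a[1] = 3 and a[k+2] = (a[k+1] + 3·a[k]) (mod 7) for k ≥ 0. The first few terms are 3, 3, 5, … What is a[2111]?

0

We have a[0] = 3; a[1] = 3; a[2] = 5; a[3] = 0; a[4] = 1; a[5] = 1; a[6] = 4; a[7] = 0; a[8] = 5; a[9] = 5; a[10] = 6; a[11] = 0; a[12] = 4; a[13] = 4; a[14] = 2; a[15] = 0; a[16] = 6; a[17] = 6; a[18] = 3; a[19] = 0; a[20] = 2; a[21] = 2; a[22] = 1; a[23] = 0; a[24] = 3; a[25] = 3.
The sequence repeats with period 24.
So a[2111] = a[0 + ((2111-0) mod 24)] = a[23] = 0.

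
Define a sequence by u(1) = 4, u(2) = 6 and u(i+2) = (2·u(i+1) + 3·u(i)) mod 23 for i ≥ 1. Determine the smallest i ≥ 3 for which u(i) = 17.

16

u(1) = 4; u(2) = 6; u(3) = 1; u(4) = 20; u(5) = 20; u(6) = 8; u(7) = 7; u(8) = 15; u(9) = 5; u(10) = 9; u(11) = 10; u(12) = 1; u(13) = 9; u(14) = 21; u(15) = 0; u(16) = 17; u(17) = 11; u(18) = 4; u(19) = 18; u(20) = 2; u(21) = 12; u(22) = 7; u(23) = 4; u(24) = 6.
The sequence repeats with period 22.
The value 17 first appears (with i ≥ 3) at u(16).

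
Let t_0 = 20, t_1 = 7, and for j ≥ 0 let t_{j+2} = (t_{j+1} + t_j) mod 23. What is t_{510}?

5

t_0 = 20, t_1 = 7, t_2 = 4, t_3 = 11, t_4 = 15, t_5 = 3, t_6 = 18, t_7 = 21, t_8 = 16, t_9 = 14, t_{10} = 7, t_{11} = 21, t_{12} = 5, t_{13} = 3, t_{14} = 8, t_{15} = 11, t_{16} = 19, t_{17} = 7, t_{18} = 3, t_{19} = 10, t_{20} = 13, t_{21} = 0, t_{22} = 13, t_{23} = 13, t_{24} = 3, t_{25} = 16, t_{26} = 19, t_{27} = 12, t_{28} = 8, t_{29} = 20, t_{30} = 5, t_{31} = 2, t_{32} = 7, t_{33} = 9, t_{34} = 16, t_{35} = 2, t_{36} = 18, t_{37} = 20, t_{38} = 15, t_{39} = 12, t_{40} = 4, t_{41} = 16, t_{42} = 20, t_{43} = 13, t_{44} = 10, t_{45} = 0, t_{46} = 10, t_{47} = 10, t_{48} = 20, t_{49} = 7.
Since (t_{48}, t_{49}) = (t_0, t_1) = (20, 7) (two consecutive terms determine the rest), the sequence is periodic with period 48.
(510 - 0) mod 48 = 30, so t_{510} = t_{30} = 5.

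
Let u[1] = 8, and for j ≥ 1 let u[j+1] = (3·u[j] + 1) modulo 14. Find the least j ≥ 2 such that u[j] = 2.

5

Listing terms: u[1] = 8; u[2] = 11; u[3] = 6; u[4] = 5; u[5] = 2; u[6] = 7; u[7] = 8.
Since u[7] = u[1] = 8, the sequence is periodic with period 6.
The value 2 first appears (with j ≥ 2) at u[5].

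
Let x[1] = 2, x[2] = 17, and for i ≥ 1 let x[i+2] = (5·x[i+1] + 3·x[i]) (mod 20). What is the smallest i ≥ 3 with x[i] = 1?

Listing terms: x[1] = 2, x[2] = 17, x[3] = 11, x[4] = 6, x[5] = 3, x[6] = 13, x[7] = 14, x[8] = 9, x[9] = 7, x[10] = 2, x[11] = 11, x[12] = 1, x[13] = 18, x[14] = 13, x[15] = 19, x[16] = 14, x[17] = 7, x[18] = 17, x[19] = 6, x[20] = 1, x[21] = 3, x[22] = 18, x[23] = 19, x[24] = 9, x[25] = 2, x[26] = 17.
The sequence repeats with period 24.
The value 1 first appears (with i ≥ 3) at x[12].

12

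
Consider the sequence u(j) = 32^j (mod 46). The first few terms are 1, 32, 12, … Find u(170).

8

Listing terms: u(0) = 1, u(1) = 32, u(2) = 12, u(3) = 16, u(4) = 6, u(5) = 8, u(6) = 26, u(7) = 4, u(8) = 36, u(9) = 2, u(10) = 18, u(11) = 24, u(12) = 32.
Since u(12) = u(1) = 32, the sequence is eventually periodic: after a pre-period of length 1 it cycles with period 11.
For j ≥ 1, u(j) depends only on (j - 1) mod 11. (170 - 1) mod 11 = 4, so u(170) = u(5) = 8.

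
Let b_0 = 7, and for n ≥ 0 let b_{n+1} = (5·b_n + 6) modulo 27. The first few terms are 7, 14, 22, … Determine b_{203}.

20

Computing terms: b_0 = 7, b_1 = 14, b_2 = 22, b_3 = 8, b_4 = 19, b_5 = 20, b_6 = 25, b_7 = 23, b_8 = 13, b_9 = 17, b_{10} = 10, b_{11} = 2, b_{12} = 16, b_{13} = 5, b_{14} = 4, b_{15} = 26, b_{16} = 1, b_{17} = 11, b_{18} = 7.
Since b_{18} = b_0 = 7, the sequence is periodic with period 18.
So b_{203} = b_{0 + ((203-0) mod 18)} = b_5 = 20.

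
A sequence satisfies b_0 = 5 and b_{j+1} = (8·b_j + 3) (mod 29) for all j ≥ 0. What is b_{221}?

4

Listing terms: b_0 = 5,  b_1 = 14,  b_2 = 28,  b_3 = 24,  b_4 = 21,  b_5 = 26,  b_6 = 8,  b_7 = 9,  b_8 = 17,  b_9 = 23,  b_{10} = 13,  b_{11} = 20,  b_{12} = 18,  b_{13} = 2,  b_{14} = 19,  b_{15} = 10,  b_{16} = 25,  b_{17} = 0,  b_{18} = 3,  b_{19} = 27,  b_{20} = 16,  b_{21} = 15,  b_{22} = 7,  b_{23} = 1,  b_{24} = 11,  b_{25} = 4,  b_{26} = 6,  b_{27} = 22,  b_{28} = 5.
The sequence repeats with period 28.
(221 - 0) mod 28 = 25, so b_{221} = b_{25} = 4.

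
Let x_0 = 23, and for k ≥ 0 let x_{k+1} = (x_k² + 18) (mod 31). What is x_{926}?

We have x_0 = 23, x_1 = 20, x_2 = 15, x_3 = 26, x_4 = 12, x_5 = 7, x_6 = 5, x_7 = 12.
Since x_7 = x_4 = 12, the sequence is eventually periodic: after a pre-period of length 4 it cycles with period 3.
For k ≥ 4, x_k depends only on (k - 4) mod 3. (926 - 4) mod 3 = 1, so x_{926} = x_5 = 7.

7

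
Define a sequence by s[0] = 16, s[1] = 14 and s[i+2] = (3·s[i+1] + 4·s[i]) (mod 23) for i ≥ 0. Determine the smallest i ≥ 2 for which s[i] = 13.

s[0] = 16,  s[1] = 14,  s[2] = 14,  s[3] = 6,  s[4] = 5,  s[5] = 16,  s[6] = 22,  s[7] = 15,  s[8] = 18,  s[9] = 22,  s[10] = 0,  s[11] = 19,  s[12] = 11,  s[13] = 17,  s[14] = 3,  s[15] = 8,  s[16] = 13,  s[17] = 2,  s[18] = 12,  s[19] = 21,  s[20] = 19,  s[21] = 3,  s[22] = 16,  s[23] = 14.
The sequence repeats with period 22.
The value 13 first appears (with i ≥ 2) at s[16].

16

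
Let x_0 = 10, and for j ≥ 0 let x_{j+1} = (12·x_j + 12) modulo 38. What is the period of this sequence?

6

x_0 = 10, x_1 = 18, x_2 = 0, x_3 = 12, x_4 = 4, x_5 = 22, x_6 = 10.
Since x_6 = x_0 = 10, the sequence is periodic with period 6.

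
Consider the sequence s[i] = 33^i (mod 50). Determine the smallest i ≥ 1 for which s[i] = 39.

We have s[0] = 1; s[1] = 33; s[2] = 39; s[3] = 37; s[4] = 21; s[5] = 43; s[6] = 19; s[7] = 27; s[8] = 41; s[9] = 3; s[10] = 49; s[11] = 17; s[12] = 11; s[13] = 13; s[14] = 29; s[15] = 7; s[16] = 31; s[17] = 23; s[18] = 9; s[19] = 47; s[20] = 1.
Since s[20] = s[0] = 1, the sequence is periodic with period 20.
The value 39 first appears (with i ≥ 1) at s[2].

2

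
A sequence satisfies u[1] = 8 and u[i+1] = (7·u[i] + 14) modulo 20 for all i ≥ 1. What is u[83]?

4

We have u[1] = 8,  u[2] = 10,  u[3] = 4,  u[4] = 2,  u[5] = 8.
The sequence repeats with period 4.
So u[83] = u[1 + ((83-1) mod 4)] = u[3] = 4.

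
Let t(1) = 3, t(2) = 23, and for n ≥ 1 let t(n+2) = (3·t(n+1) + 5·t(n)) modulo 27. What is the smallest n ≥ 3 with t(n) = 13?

Listing terms: t(1) = 3, t(2) = 23, t(3) = 3, t(4) = 16, t(5) = 9, t(6) = 26, t(7) = 15, t(8) = 13, t(9) = 6, t(10) = 2, t(11) = 9, t(12) = 10, t(13) = 21, t(14) = 5, t(15) = 12, t(16) = 7, t(17) = 0, t(18) = 8, t(19) = 24, t(20) = 4, t(21) = 24, t(22) = 11, t(23) = 18, t(24) = 1, t(25) = 12, t(26) = 14, t(27) = 21, t(28) = 25, t(29) = 18, t(30) = 17, t(31) = 6, t(32) = 22, t(33) = 15, t(34) = 20, t(35) = 0, t(36) = 19, t(37) = 3, t(38) = 23.
The sequence repeats with period 36.
The value 13 first appears (with n ≥ 3) at t(8).

8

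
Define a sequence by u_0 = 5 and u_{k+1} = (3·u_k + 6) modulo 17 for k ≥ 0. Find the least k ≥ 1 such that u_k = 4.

Computing terms: u_0 = 5,  u_1 = 4,  u_2 = 1,  u_3 = 9,  u_4 = 16,  u_5 = 3,  u_6 = 15,  u_7 = 0,  u_8 = 6,  u_9 = 7,  u_{10} = 10,  u_{11} = 2,  u_{12} = 12,  u_{13} = 8,  u_{14} = 13,  u_{15} = 11,  u_{16} = 5.
Since u_{16} = u_0 = 5, the sequence is periodic with period 16.
The value 4 first appears (with k ≥ 1) at u_1.

1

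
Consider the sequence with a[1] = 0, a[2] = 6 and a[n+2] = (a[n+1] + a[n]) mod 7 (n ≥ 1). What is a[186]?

1

a[1] = 0; a[2] = 6; a[3] = 6; a[4] = 5; a[5] = 4; a[6] = 2; a[7] = 6; a[8] = 1; a[9] = 0; a[10] = 1; a[11] = 1; a[12] = 2; a[13] = 3; a[14] = 5; a[15] = 1; a[16] = 6; a[17] = 0; a[18] = 6.
The sequence repeats with period 16.
So a[186] = a[1 + ((186-1) mod 16)] = a[10] = 1.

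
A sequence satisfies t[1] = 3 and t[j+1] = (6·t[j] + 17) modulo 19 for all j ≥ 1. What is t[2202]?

2

Computing terms: t[1] = 3; t[2] = 16; t[3] = 18; t[4] = 11; t[5] = 7; t[6] = 2; t[7] = 10; t[8] = 1; t[9] = 4; t[10] = 3.
Since t[10] = t[1] = 3, the sequence is periodic with period 9.
(2202 - 1) mod 9 = 5, so t[2202] = t[6] = 2.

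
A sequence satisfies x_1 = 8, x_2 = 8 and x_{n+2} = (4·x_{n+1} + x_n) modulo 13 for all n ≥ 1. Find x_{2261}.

Listing terms: x_1 = 8,  x_2 = 8,  x_3 = 1,  x_4 = 12,  x_5 = 10,  x_6 = 0,  x_7 = 10,  x_8 = 1,  x_9 = 1,  x_{10} = 5,  x_{11} = 8,  x_{12} = 11,  x_{13} = 0,  x_{14} = 11,  x_{15} = 5,  x_{16} = 5,  x_{17} = 12,  x_{18} = 1,  x_{19} = 3,  x_{20} = 0,  x_{21} = 3,  x_{22} = 12,  x_{23} = 12,  x_{24} = 8,  x_{25} = 5,  x_{26} = 2,  x_{27} = 0,  x_{28} = 2,  x_{29} = 8,  x_{30} = 8.
The sequence repeats with period 28.
So x_{2261} = x_{1 + ((2261-1) mod 28)} = x_{21} = 3.

3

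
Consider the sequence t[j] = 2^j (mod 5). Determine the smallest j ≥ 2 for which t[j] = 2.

5

Computing terms: t[1] = 2,  t[2] = 4,  t[3] = 3,  t[4] = 1,  t[5] = 2.
The sequence repeats with period 4.
The value 2 next appears (with j ≥ 2) at t[5].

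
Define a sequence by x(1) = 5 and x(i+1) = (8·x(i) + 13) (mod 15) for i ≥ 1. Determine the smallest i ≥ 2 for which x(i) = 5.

5

x(1) = 5, x(2) = 8, x(3) = 2, x(4) = 14, x(5) = 5.
The sequence repeats with period 4.
The value 5 next appears (with i ≥ 2) at x(5).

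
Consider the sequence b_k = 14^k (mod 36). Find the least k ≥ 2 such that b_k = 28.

6

We have b_1 = 14; b_2 = 16; b_3 = 8; b_4 = 4; b_5 = 20; b_6 = 28; b_7 = 32; b_8 = 16.
Since b_8 = b_2 = 16, the sequence is eventually periodic: after a pre-period of length 1 it cycles with period 6.
The value 28 first appears (with k ≥ 2) at b_6.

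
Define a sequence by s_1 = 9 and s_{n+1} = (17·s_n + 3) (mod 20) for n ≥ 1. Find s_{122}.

16

Listing terms: s_1 = 9, s_2 = 16, s_3 = 15, s_4 = 18, s_5 = 9.
The sequence repeats with period 4.
(122 - 1) mod 4 = 1, so s_{122} = s_2 = 16.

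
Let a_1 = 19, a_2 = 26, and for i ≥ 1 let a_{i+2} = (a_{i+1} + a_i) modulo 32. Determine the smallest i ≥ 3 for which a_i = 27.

a_1 = 19; a_2 = 26; a_3 = 13; a_4 = 7; a_5 = 20; a_6 = 27; a_7 = 15; a_8 = 10; a_9 = 25; a_{10} = 3; a_{11} = 28; a_{12} = 31; a_{13} = 27; a_{14} = 26; a_{15} = 21; a_{16} = 15; a_{17} = 4; a_{18} = 19; a_{19} = 23; a_{20} = 10; a_{21} = 1; a_{22} = 11; a_{23} = 12; a_{24} = 23; a_{25} = 3; a_{26} = 26; a_{27} = 29; a_{28} = 23; a_{29} = 20; a_{30} = 11; a_{31} = 31; a_{32} = 10; a_{33} = 9; a_{34} = 19; a_{35} = 28; a_{36} = 15; a_{37} = 11; a_{38} = 26; a_{39} = 5; a_{40} = 31; a_{41} = 4; a_{42} = 3; a_{43} = 7; a_{44} = 10; a_{45} = 17; a_{46} = 27; a_{47} = 12; a_{48} = 7; a_{49} = 19; a_{50} = 26.
The sequence repeats with period 48.
The value 27 first appears (with i ≥ 3) at a_6.

6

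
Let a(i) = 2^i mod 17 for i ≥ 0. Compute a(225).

2

a(0) = 1,  a(1) = 2,  a(2) = 4,  a(3) = 8,  a(4) = 16,  a(5) = 15,  a(6) = 13,  a(7) = 9,  a(8) = 1.
Since a(8) = a(0) = 1, the sequence is periodic with period 8.
(225 - 0) mod 8 = 1, so a(225) = a(1) = 2.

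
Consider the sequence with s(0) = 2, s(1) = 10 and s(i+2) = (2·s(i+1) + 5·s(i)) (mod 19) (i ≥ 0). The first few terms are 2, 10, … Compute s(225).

Computing terms: s(0) = 2; s(1) = 10; s(2) = 11; s(3) = 15; s(4) = 9; s(5) = 17; s(6) = 3; s(7) = 15; s(8) = 7; s(9) = 13; s(10) = 4; s(11) = 16; s(12) = 14; s(13) = 13; s(14) = 1; s(15) = 10; s(16) = 6; s(17) = 5; s(18) = 2; s(19) = 10.
Since (s(18), s(19)) = (s(0), s(1)) = (2, 10) (two consecutive terms determine the rest), the sequence is periodic with period 18.
(225 - 0) mod 18 = 9, so s(225) = s(9) = 13.

13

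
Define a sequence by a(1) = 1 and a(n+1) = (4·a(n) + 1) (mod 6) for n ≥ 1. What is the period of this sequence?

Listing terms: a(1) = 1; a(2) = 5; a(3) = 3; a(4) = 1.
The sequence repeats with period 3.

3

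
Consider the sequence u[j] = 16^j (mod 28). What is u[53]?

Listing terms: u[1] = 16,  u[2] = 4,  u[3] = 8,  u[4] = 16.
The sequence repeats with period 3.
(53 - 1) mod 3 = 1, so u[53] = u[2] = 4.

4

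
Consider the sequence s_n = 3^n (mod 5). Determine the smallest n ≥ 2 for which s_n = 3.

s_1 = 3; s_2 = 4; s_3 = 2; s_4 = 1; s_5 = 3.
Since s_5 = s_1 = 3, the sequence is periodic with period 4.
The value 3 next appears (with n ≥ 2) at s_5.

5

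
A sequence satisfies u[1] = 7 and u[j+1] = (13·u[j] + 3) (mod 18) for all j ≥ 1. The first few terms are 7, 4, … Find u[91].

7

u[1] = 7,  u[2] = 4,  u[3] = 1,  u[4] = 16,  u[5] = 13,  u[6] = 10,  u[7] = 7.
The sequence repeats with period 6.
So u[91] = u[1 + ((91-1) mod 6)] = u[1] = 7.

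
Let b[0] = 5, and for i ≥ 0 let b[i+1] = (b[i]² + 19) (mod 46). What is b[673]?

2

Computing terms: b[0] = 5; b[1] = 44; b[2] = 23; b[3] = 42; b[4] = 35; b[5] = 2; b[6] = 23.
Since b[6] = b[2] = 23, the sequence is eventually periodic: after a pre-period of length 2 it cycles with period 4.
For i ≥ 2, b[i] depends only on (i - 2) mod 4. (673 - 2) mod 4 = 3, so b[673] = b[5] = 2.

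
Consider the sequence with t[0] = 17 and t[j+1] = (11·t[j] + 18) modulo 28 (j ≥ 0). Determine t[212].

5

t[0] = 17; t[1] = 9; t[2] = 5; t[3] = 17.
Since t[3] = t[0] = 17, the sequence is periodic with period 3.
(212 - 0) mod 3 = 2, so t[212] = t[2] = 5.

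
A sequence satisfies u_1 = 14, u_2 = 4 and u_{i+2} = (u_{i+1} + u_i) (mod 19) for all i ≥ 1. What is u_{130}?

3

Computing terms: u_1 = 14, u_2 = 4, u_3 = 18, u_4 = 3, u_5 = 2, u_6 = 5, u_7 = 7, u_8 = 12, u_9 = 0, u_{10} = 12, u_{11} = 12, u_{12} = 5, u_{13} = 17, u_{14} = 3, u_{15} = 1, u_{16} = 4, u_{17} = 5, u_{18} = 9, u_{19} = 14, u_{20} = 4.
The sequence repeats with period 18.
So u_{130} = u_{1 + ((130-1) mod 18)} = u_4 = 3.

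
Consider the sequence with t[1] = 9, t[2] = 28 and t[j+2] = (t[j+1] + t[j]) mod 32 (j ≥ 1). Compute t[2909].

Listing terms: t[1] = 9,  t[2] = 28,  t[3] = 5,  t[4] = 1,  t[5] = 6,  t[6] = 7,  t[7] = 13,  t[8] = 20,  t[9] = 1,  t[10] = 21,  t[11] = 22,  t[12] = 11,  t[13] = 1,  t[14] = 12,  t[15] = 13,  t[16] = 25,  t[17] = 6,  t[18] = 31,  t[19] = 5,  t[20] = 4,  t[21] = 9,  t[22] = 13,  t[23] = 22,  t[24] = 3,  t[25] = 25,  t[26] = 28,  t[27] = 21,  t[28] = 17,  t[29] = 6,  t[30] = 23,  t[31] = 29,  t[32] = 20,  t[33] = 17,  t[34] = 5,  t[35] = 22,  t[36] = 27,  t[37] = 17,  t[38] = 12,  t[39] = 29,  t[40] = 9,  t[41] = 6,  t[42] = 15,  t[43] = 21,  t[44] = 4,  t[45] = 25,  t[46] = 29,  t[47] = 22,  t[48] = 19,  t[49] = 9,  t[50] = 28.
The sequence repeats with period 48.
So t[2909] = t[1 + ((2909-1) mod 48)] = t[29] = 6.

6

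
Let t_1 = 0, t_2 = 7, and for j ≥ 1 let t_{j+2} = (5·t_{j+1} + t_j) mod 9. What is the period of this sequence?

8

t_1 = 0,  t_2 = 7,  t_3 = 8,  t_4 = 2,  t_5 = 0,  t_6 = 2,  t_7 = 1,  t_8 = 7,  t_9 = 0,  t_{10} = 7.
The sequence repeats with period 8.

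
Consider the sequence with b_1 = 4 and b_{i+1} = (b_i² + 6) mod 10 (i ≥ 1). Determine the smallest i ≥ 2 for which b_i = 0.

3

Listing terms: b_1 = 4,  b_2 = 2,  b_3 = 0,  b_4 = 6,  b_5 = 2.
Since b_5 = b_2 = 2, the sequence is eventually periodic: after a pre-period of length 1 it cycles with period 3.
The value 0 first appears (with i ≥ 2) at b_3.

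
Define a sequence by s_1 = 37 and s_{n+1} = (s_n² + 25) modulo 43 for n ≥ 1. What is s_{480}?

Computing terms: s_1 = 37, s_2 = 18, s_3 = 5, s_4 = 7, s_5 = 31, s_6 = 40, s_7 = 34, s_8 = 20, s_9 = 38, s_{10} = 7.
Since s_{10} = s_4 = 7, the sequence is eventually periodic: after a pre-period of length 3 it cycles with period 6.
For n ≥ 4, s_n depends only on (n - 4) mod 6. (480 - 4) mod 6 = 2, so s_{480} = s_6 = 40.

40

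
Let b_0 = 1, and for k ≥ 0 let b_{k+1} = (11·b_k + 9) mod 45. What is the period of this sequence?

30

Computing terms: b_0 = 1, b_1 = 20, b_2 = 4, b_3 = 8, b_4 = 7, b_5 = 41, b_6 = 10, b_7 = 29, b_8 = 13, b_9 = 17, b_{10} = 16, b_{11} = 5, b_{12} = 19, b_{13} = 38, b_{14} = 22, b_{15} = 26, b_{16} = 25, b_{17} = 14, b_{18} = 28, b_{19} = 2, b_{20} = 31, b_{21} = 35, b_{22} = 34, b_{23} = 23, b_{24} = 37, b_{25} = 11, b_{26} = 40, b_{27} = 44, b_{28} = 43, b_{29} = 32, b_{30} = 1.
Since b_{30} = b_0 = 1, the sequence is periodic with period 30.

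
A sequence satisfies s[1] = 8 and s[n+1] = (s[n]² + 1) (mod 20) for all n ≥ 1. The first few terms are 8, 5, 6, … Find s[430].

We have s[1] = 8, s[2] = 5, s[3] = 6, s[4] = 17, s[5] = 10, s[6] = 1, s[7] = 2, s[8] = 5.
Since s[8] = s[2] = 5, the sequence is eventually periodic: after a pre-period of length 1 it cycles with period 6.
For n ≥ 2, s[n] depends only on (n - 2) mod 6. (430 - 2) mod 6 = 2, so s[430] = s[4] = 17.

17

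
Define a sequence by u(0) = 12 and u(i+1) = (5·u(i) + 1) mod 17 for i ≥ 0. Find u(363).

7

u(0) = 12; u(1) = 10; u(2) = 0; u(3) = 1; u(4) = 6; u(5) = 14; u(6) = 3; u(7) = 16; u(8) = 13; u(9) = 15; u(10) = 8; u(11) = 7; u(12) = 2; u(13) = 11; u(14) = 5; u(15) = 9; u(16) = 12.
The sequence repeats with period 16.
(363 - 0) mod 16 = 11, so u(363) = u(11) = 7.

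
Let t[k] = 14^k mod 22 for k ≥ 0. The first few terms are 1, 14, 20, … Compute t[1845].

Computing terms: t[0] = 1, t[1] = 14, t[2] = 20, t[3] = 16, t[4] = 4, t[5] = 12, t[6] = 14.
Since t[6] = t[1] = 14, the sequence is eventually periodic: after a pre-period of length 1 it cycles with period 5.
For k ≥ 1, t[k] depends only on (k - 1) mod 5. (1845 - 1) mod 5 = 4, so t[1845] = t[5] = 12.

12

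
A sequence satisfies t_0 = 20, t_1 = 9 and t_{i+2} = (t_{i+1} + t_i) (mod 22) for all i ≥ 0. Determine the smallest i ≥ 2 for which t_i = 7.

2

t_0 = 20; t_1 = 9; t_2 = 7; t_3 = 16; t_4 = 1; t_5 = 17; t_6 = 18; t_7 = 13; t_8 = 9; t_9 = 0; t_{10} = 9; t_{11} = 9; t_{12} = 18; t_{13} = 5; t_{14} = 1; t_{15} = 6; t_{16} = 7; t_{17} = 13; t_{18} = 20; t_{19} = 11; t_{20} = 9; t_{21} = 20; t_{22} = 7; t_{23} = 5; t_{24} = 12; t_{25} = 17; t_{26} = 7; t_{27} = 2; t_{28} = 9; t_{29} = 11; t_{30} = 20; t_{31} = 9.
The sequence repeats with period 30.
The value 7 first appears (with i ≥ 2) at t_2.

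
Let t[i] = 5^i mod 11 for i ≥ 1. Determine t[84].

Listing terms: t[1] = 5,  t[2] = 3,  t[3] = 4,  t[4] = 9,  t[5] = 1,  t[6] = 5.
Since t[6] = t[1] = 5, the sequence is periodic with period 5.
(84 - 1) mod 5 = 3, so t[84] = t[4] = 9.

9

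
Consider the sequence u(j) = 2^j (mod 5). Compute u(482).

Computing terms: u(1) = 2, u(2) = 4, u(3) = 3, u(4) = 1, u(5) = 2.
Since u(5) = u(1) = 2, the sequence is periodic with period 4.
(482 - 1) mod 4 = 1, so u(482) = u(2) = 4.

4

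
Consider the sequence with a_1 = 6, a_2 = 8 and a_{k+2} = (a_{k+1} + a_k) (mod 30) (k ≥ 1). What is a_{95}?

Computing terms: a_1 = 6, a_2 = 8, a_3 = 14, a_4 = 22, a_5 = 6, a_6 = 28, a_7 = 4, a_8 = 2, a_9 = 6, a_{10} = 8.
The sequence repeats with period 8.
(95 - 1) mod 8 = 6, so a_{95} = a_7 = 4.

4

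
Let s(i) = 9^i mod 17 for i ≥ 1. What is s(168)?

We have s(1) = 9,  s(2) = 13,  s(3) = 15,  s(4) = 16,  s(5) = 8,  s(6) = 4,  s(7) = 2,  s(8) = 1,  s(9) = 9.
Since s(9) = s(1) = 9, the sequence is periodic with period 8.
(168 - 1) mod 8 = 7, so s(168) = s(8) = 1.

1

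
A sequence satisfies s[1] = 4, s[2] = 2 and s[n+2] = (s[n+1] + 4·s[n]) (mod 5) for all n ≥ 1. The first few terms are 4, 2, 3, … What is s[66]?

Computing terms: s[1] = 4, s[2] = 2, s[3] = 3, s[4] = 1, s[5] = 3, s[6] = 2, s[7] = 4, s[8] = 2.
The sequence repeats with period 6.
(66 - 1) mod 6 = 5, so s[66] = s[6] = 2.

2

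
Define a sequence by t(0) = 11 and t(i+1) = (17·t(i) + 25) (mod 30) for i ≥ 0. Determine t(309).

2

We have t(0) = 11, t(1) = 2, t(2) = 29, t(3) = 8, t(4) = 11.
The sequence repeats with period 4.
So t(309) = t(0 + ((309-0) mod 4)) = t(1) = 2.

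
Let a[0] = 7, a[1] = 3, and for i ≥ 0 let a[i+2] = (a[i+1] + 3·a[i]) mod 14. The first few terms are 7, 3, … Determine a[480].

Computing terms: a[0] = 7; a[1] = 3; a[2] = 10; a[3] = 5; a[4] = 7; a[5] = 8; a[6] = 1; a[7] = 11; a[8] = 0; a[9] = 5; a[10] = 5; a[11] = 6; a[12] = 7; a[13] = 11; a[14] = 4; a[15] = 9; a[16] = 7; a[17] = 6; a[18] = 13; a[19] = 3; a[20] = 0; a[21] = 9; a[22] = 9; a[23] = 8; a[24] = 7; a[25] = 3.
The sequence repeats with period 24.
So a[480] = a[0 + ((480-0) mod 24)] = a[0] = 7.

7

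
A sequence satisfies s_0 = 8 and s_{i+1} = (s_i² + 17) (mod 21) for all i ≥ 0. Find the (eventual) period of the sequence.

We have s_0 = 8,  s_1 = 18,  s_2 = 5,  s_3 = 0,  s_4 = 17,  s_5 = 12,  s_6 = 14,  s_7 = 3,  s_8 = 5.
Since s_8 = s_2 = 5, the sequence is eventually periodic: after a pre-period of length 2 it cycles with period 6.

6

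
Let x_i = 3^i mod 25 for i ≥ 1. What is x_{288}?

11

Computing terms: x_1 = 3,  x_2 = 9,  x_3 = 2,  x_4 = 6,  x_5 = 18,  x_6 = 4,  x_7 = 12,  x_8 = 11,  x_9 = 8,  x_{10} = 24,  x_{11} = 22,  x_{12} = 16,  x_{13} = 23,  x_{14} = 19,  x_{15} = 7,  x_{16} = 21,  x_{17} = 13,  x_{18} = 14,  x_{19} = 17,  x_{20} = 1,  x_{21} = 3.
Since x_{21} = x_1 = 3, the sequence is periodic with period 20.
So x_{288} = x_{1 + ((288-1) mod 20)} = x_8 = 11.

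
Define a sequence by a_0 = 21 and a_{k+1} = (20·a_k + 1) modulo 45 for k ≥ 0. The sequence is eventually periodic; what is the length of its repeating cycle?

6

Computing terms: a_0 = 21,  a_1 = 16,  a_2 = 6,  a_3 = 31,  a_4 = 36,  a_5 = 1,  a_6 = 21.
The sequence repeats with period 6.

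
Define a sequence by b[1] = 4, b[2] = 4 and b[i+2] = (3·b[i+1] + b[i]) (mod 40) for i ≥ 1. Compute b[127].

36

Computing terms: b[1] = 4, b[2] = 4, b[3] = 16, b[4] = 12, b[5] = 12, b[6] = 8, b[7] = 36, b[8] = 36, b[9] = 24, b[10] = 28, b[11] = 28, b[12] = 32, b[13] = 4, b[14] = 4.
Since (b[13], b[14]) = (b[1], b[2]) = (4, 4) (two consecutive terms determine the rest), the sequence is periodic with period 12.
So b[127] = b[1 + ((127-1) mod 12)] = b[7] = 36.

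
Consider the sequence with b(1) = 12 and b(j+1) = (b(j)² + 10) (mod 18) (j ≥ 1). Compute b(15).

We have b(1) = 12, b(2) = 10, b(3) = 2, b(4) = 14, b(5) = 8, b(6) = 2.
Since b(6) = b(3) = 2, the sequence is eventually periodic: after a pre-period of length 2 it cycles with period 3.
For j ≥ 3, b(j) depends only on (j - 3) mod 3. (15 - 3) mod 3 = 0, so b(15) = b(3) = 2.

2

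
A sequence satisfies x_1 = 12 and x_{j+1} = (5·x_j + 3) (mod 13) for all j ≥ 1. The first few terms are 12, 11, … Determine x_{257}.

Computing terms: x_1 = 12,  x_2 = 11,  x_3 = 6,  x_4 = 7,  x_5 = 12.
Since x_5 = x_1 = 12, the sequence is periodic with period 4.
So x_{257} = x_{1 + ((257-1) mod 4)} = x_1 = 12.

12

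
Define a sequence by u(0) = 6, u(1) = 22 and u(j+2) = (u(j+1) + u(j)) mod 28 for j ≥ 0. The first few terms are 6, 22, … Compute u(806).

24

u(0) = 6,  u(1) = 22,  u(2) = 0,  u(3) = 22,  u(4) = 22,  u(5) = 16,  u(6) = 10,  u(7) = 26,  u(8) = 8,  u(9) = 6,  u(10) = 14,  u(11) = 20,  u(12) = 6,  u(13) = 26,  u(14) = 4,  u(15) = 2,  u(16) = 6,  u(17) = 8,  u(18) = 14,  u(19) = 22,  u(20) = 8,  u(21) = 2,  u(22) = 10,  u(23) = 12,  u(24) = 22,  u(25) = 6,  u(26) = 0,  u(27) = 6,  u(28) = 6,  u(29) = 12,  u(30) = 18,  u(31) = 2,  u(32) = 20,  u(33) = 22,  u(34) = 14,  u(35) = 8,  u(36) = 22,  u(37) = 2,  u(38) = 24,  u(39) = 26,  u(40) = 22,  u(41) = 20,  u(42) = 14,  u(43) = 6,  u(44) = 20,  u(45) = 26,  u(46) = 18,  u(47) = 16,  u(48) = 6,  u(49) = 22.
Since (u(48), u(49)) = (u(0), u(1)) = (6, 22) (two consecutive terms determine the rest), the sequence is periodic with period 48.
So u(806) = u(0 + ((806-0) mod 48)) = u(38) = 24.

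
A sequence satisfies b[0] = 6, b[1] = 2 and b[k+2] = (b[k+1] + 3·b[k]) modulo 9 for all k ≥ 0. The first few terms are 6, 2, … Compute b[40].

Listing terms: b[0] = 6,  b[1] = 2,  b[2] = 2,  b[3] = 8,  b[4] = 5,  b[5] = 2,  b[6] = 8.
Since (b[5], b[6]) = (b[2], b[3]) = (2, 8) (two consecutive terms determine the rest), the sequence is eventually periodic: after a pre-period of length 2 it cycles with period 3.
For k ≥ 2, b[k] depends only on (k - 2) mod 3. (40 - 2) mod 3 = 2, so b[40] = b[4] = 5.

5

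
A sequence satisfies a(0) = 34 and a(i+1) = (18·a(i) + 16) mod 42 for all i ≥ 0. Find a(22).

a(0) = 34; a(1) = 40; a(2) = 22; a(3) = 34.
The sequence repeats with period 3.
(22 - 0) mod 3 = 1, so a(22) = a(1) = 40.

40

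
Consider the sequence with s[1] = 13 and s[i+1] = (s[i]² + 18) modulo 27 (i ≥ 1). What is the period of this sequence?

6

Computing terms: s[1] = 13; s[2] = 25; s[3] = 22; s[4] = 16; s[5] = 4; s[6] = 7; s[7] = 13.
The sequence repeats with period 6.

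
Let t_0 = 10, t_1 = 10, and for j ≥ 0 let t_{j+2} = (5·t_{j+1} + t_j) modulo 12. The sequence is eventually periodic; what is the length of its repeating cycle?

Listing terms: t_0 = 10,  t_1 = 10,  t_2 = 0,  t_3 = 10,  t_4 = 2,  t_5 = 8,  t_6 = 6,  t_7 = 2,  t_8 = 4,  t_9 = 10,  t_{10} = 6,  t_{11} = 4,  t_{12} = 2,  t_{13} = 2,  t_{14} = 0,  t_{15} = 2,  t_{16} = 10,  t_{17} = 4,  t_{18} = 6,  t_{19} = 10,  t_{20} = 8,  t_{21} = 2,  t_{22} = 6,  t_{23} = 8,  t_{24} = 10,  t_{25} = 10.
Since (t_{24}, t_{25}) = (t_0, t_1) = (10, 10) (two consecutive terms determine the rest), the sequence is periodic with period 24.

24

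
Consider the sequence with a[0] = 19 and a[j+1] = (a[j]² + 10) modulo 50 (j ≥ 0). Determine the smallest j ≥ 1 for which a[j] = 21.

Listing terms: a[0] = 19,  a[1] = 21,  a[2] = 1,  a[3] = 11,  a[4] = 31,  a[5] = 21.
Since a[5] = a[1] = 21, the sequence is eventually periodic: after a pre-period of length 1 it cycles with period 4.
The value 21 first appears (with j ≥ 1) at a[1].

1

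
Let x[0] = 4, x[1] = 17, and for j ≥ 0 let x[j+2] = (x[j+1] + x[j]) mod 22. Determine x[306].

Listing terms: x[0] = 4,  x[1] = 17,  x[2] = 21,  x[3] = 16,  x[4] = 15,  x[5] = 9,  x[6] = 2,  x[7] = 11,  x[8] = 13,  x[9] = 2,  x[10] = 15,  x[11] = 17,  x[12] = 10,  x[13] = 5,  x[14] = 15,  x[15] = 20,  x[16] = 13,  x[17] = 11,  x[18] = 2,  x[19] = 13,  x[20] = 15,  x[21] = 6,  x[22] = 21,  x[23] = 5,  x[24] = 4,  x[25] = 9,  x[26] = 13,  x[27] = 0,  x[28] = 13,  x[29] = 13,  x[30] = 4,  x[31] = 17.
Since (x[30], x[31]) = (x[0], x[1]) = (4, 17) (two consecutive terms determine the rest), the sequence is periodic with period 30.
(306 - 0) mod 30 = 6, so x[306] = x[6] = 2.

2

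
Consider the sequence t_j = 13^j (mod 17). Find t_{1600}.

We have t_1 = 13, t_2 = 16, t_3 = 4, t_4 = 1, t_5 = 13.
The sequence repeats with period 4.
So t_{1600} = t_{1 + ((1600-1) mod 4)} = t_4 = 1.

1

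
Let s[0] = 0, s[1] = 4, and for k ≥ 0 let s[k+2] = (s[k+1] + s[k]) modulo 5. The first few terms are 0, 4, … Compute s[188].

Listing terms: s[0] = 0,  s[1] = 4,  s[2] = 4,  s[3] = 3,  s[4] = 2,  s[5] = 0,  s[6] = 2,  s[7] = 2,  s[8] = 4,  s[9] = 1,  s[10] = 0,  s[11] = 1,  s[12] = 1,  s[13] = 2,  s[14] = 3,  s[15] = 0,  s[16] = 3,  s[17] = 3,  s[18] = 1,  s[19] = 4,  s[20] = 0,  s[21] = 4.
Since (s[20], s[21]) = (s[0], s[1]) = (0, 4) (two consecutive terms determine the rest), the sequence is periodic with period 20.
(188 - 0) mod 20 = 8, so s[188] = s[8] = 4.

4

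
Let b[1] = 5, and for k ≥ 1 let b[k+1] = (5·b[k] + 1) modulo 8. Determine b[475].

3

Listing terms: b[1] = 5, b[2] = 2, b[3] = 3, b[4] = 0, b[5] = 1, b[6] = 6, b[7] = 7, b[8] = 4, b[9] = 5.
The sequence repeats with period 8.
So b[475] = b[1 + ((475-1) mod 8)] = b[3] = 3.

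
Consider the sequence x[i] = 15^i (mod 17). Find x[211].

Listing terms: x[1] = 15, x[2] = 4, x[3] = 9, x[4] = 16, x[5] = 2, x[6] = 13, x[7] = 8, x[8] = 1, x[9] = 15.
The sequence repeats with period 8.
(211 - 1) mod 8 = 2, so x[211] = x[3] = 9.

9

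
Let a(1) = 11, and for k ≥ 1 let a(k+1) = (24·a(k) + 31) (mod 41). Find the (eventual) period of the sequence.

We have a(1) = 11, a(2) = 8, a(3) = 18, a(4) = 12, a(5) = 32, a(6) = 20, a(7) = 19, a(8) = 36, a(9) = 34, a(10) = 27, a(11) = 23, a(12) = 9, a(13) = 1, a(14) = 14, a(15) = 39, a(16) = 24, a(17) = 33, a(18) = 3, a(19) = 21, a(20) = 2, a(21) = 38, a(22) = 0, a(23) = 31, a(24) = 37, a(25) = 17, a(26) = 29, a(27) = 30, a(28) = 13, a(29) = 15, a(30) = 22, a(31) = 26, a(32) = 40, a(33) = 7, a(34) = 35, a(35) = 10, a(36) = 25, a(37) = 16, a(38) = 5, a(39) = 28, a(40) = 6, a(41) = 11.
The sequence repeats with period 40.

40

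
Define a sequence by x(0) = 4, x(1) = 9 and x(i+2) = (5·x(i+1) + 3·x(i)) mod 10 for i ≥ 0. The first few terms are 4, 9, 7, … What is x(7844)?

1

x(0) = 4,  x(1) = 9,  x(2) = 7,  x(3) = 2,  x(4) = 1,  x(5) = 1,  x(6) = 8,  x(7) = 3,  x(8) = 9,  x(9) = 4,  x(10) = 7,  x(11) = 7,  x(12) = 6,  x(13) = 1,  x(14) = 3,  x(15) = 8,  x(16) = 9,  x(17) = 9,  x(18) = 2,  x(19) = 7,  x(20) = 1,  x(21) = 6,  x(22) = 3,  x(23) = 3,  x(24) = 4,  x(25) = 9.
The sequence repeats with period 24.
(7844 - 0) mod 24 = 20, so x(7844) = x(20) = 1.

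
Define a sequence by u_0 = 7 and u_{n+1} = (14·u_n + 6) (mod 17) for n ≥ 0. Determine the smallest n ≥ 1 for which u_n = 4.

14

Computing terms: u_0 = 7; u_1 = 2; u_2 = 0; u_3 = 6; u_4 = 5; u_5 = 8; u_6 = 16; u_7 = 9; u_8 = 13; u_9 = 1; u_{10} = 3; u_{11} = 14; u_{12} = 15; u_{13} = 12; u_{14} = 4; u_{15} = 11; u_{16} = 7.
The sequence repeats with period 16.
The value 4 first appears (with n ≥ 1) at u_{14}.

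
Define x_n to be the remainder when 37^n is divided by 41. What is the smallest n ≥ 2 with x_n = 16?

2

We have x_1 = 37; x_2 = 16; x_3 = 18; x_4 = 10; x_5 = 1; x_6 = 37.
The sequence repeats with period 5.
The value 16 first appears (with n ≥ 2) at x_2.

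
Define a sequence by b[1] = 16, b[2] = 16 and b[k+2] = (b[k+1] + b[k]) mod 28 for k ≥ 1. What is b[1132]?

We have b[1] = 16,  b[2] = 16,  b[3] = 4,  b[4] = 20,  b[5] = 24,  b[6] = 16,  b[7] = 12,  b[8] = 0,  b[9] = 12,  b[10] = 12,  b[11] = 24,  b[12] = 8,  b[13] = 4,  b[14] = 12,  b[15] = 16,  b[16] = 0,  b[17] = 16,  b[18] = 16.
Since (b[17], b[18]) = (b[1], b[2]) = (16, 16) (two consecutive terms determine the rest), the sequence is periodic with period 16.
(1132 - 1) mod 16 = 11, so b[1132] = b[12] = 8.

8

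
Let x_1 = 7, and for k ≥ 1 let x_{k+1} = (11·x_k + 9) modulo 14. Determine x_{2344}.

0

x_1 = 7,  x_2 = 2,  x_3 = 3,  x_4 = 0,  x_5 = 9,  x_6 = 10,  x_7 = 7.
The sequence repeats with period 6.
So x_{2344} = x_{1 + ((2344-1) mod 6)} = x_4 = 0.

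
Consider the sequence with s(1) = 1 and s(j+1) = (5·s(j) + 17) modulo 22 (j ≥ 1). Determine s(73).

We have s(1) = 1, s(2) = 0, s(3) = 17, s(4) = 14, s(5) = 21, s(6) = 12, s(7) = 11, s(8) = 6, s(9) = 3, s(10) = 10, s(11) = 1.
The sequence repeats with period 10.
So s(73) = s(1 + ((73-1) mod 10)) = s(3) = 17.

17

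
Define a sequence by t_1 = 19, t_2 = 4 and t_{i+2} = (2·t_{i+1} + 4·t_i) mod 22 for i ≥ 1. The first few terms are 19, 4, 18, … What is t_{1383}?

18

t_1 = 19; t_2 = 4; t_3 = 18; t_4 = 8; t_5 = 0; t_6 = 10; t_7 = 20; t_8 = 14; t_9 = 20; t_{10} = 8; t_{11} = 8; t_{12} = 4; t_{13} = 18.
Since (t_{12}, t_{13}) = (t_2, t_3) = (4, 18) (two consecutive terms determine the rest), the sequence is eventually periodic: after a pre-period of length 1 it cycles with period 10.
For i ≥ 2, t_i depends only on (i - 2) mod 10. (1383 - 2) mod 10 = 1, so t_{1383} = t_3 = 18.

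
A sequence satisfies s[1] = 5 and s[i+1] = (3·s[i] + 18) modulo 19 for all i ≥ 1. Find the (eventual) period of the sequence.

18

Listing terms: s[1] = 5; s[2] = 14; s[3] = 3; s[4] = 8; s[5] = 4; s[6] = 11; s[7] = 13; s[8] = 0; s[9] = 18; s[10] = 15; s[11] = 6; s[12] = 17; s[13] = 12; s[14] = 16; s[15] = 9; s[16] = 7; s[17] = 1; s[18] = 2; s[19] = 5.
The sequence repeats with period 18.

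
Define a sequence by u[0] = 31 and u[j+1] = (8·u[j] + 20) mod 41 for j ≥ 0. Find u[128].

0

Listing terms: u[0] = 31, u[1] = 22, u[2] = 32, u[3] = 30, u[4] = 14, u[5] = 9, u[6] = 10, u[7] = 18, u[8] = 0, u[9] = 20, u[10] = 16, u[11] = 25, u[12] = 15, u[13] = 17, u[14] = 33, u[15] = 38, u[16] = 37, u[17] = 29, u[18] = 6, u[19] = 27, u[20] = 31.
The sequence repeats with period 20.
(128 - 0) mod 20 = 8, so u[128] = u[8] = 0.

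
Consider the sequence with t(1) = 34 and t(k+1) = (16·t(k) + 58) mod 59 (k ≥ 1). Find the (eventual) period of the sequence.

Computing terms: t(1) = 34; t(2) = 12; t(3) = 14; t(4) = 46; t(5) = 27; t(6) = 18; t(7) = 51; t(8) = 48; t(9) = 0; t(10) = 58; t(11) = 42; t(12) = 22; t(13) = 56; t(14) = 10; t(15) = 41; t(16) = 6; t(17) = 36; t(18) = 44; t(19) = 54; t(20) = 37; t(21) = 1; t(22) = 15; t(23) = 3; t(24) = 47; t(25) = 43; t(26) = 38; t(27) = 17; t(28) = 35; t(29) = 28; t(30) = 34.
The sequence repeats with period 29.

29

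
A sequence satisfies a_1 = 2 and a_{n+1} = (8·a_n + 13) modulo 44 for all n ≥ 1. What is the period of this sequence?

We have a_1 = 2,  a_2 = 29,  a_3 = 25,  a_4 = 37,  a_5 = 1,  a_6 = 21,  a_7 = 5,  a_8 = 9,  a_9 = 41,  a_{10} = 33,  a_{11} = 13,  a_{12} = 29.
Since a_{12} = a_2 = 29, the sequence is eventually periodic: after a pre-period of length 1 it cycles with period 10.

10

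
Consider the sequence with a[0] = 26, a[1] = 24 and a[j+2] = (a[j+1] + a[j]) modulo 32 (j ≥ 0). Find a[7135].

8

Computing terms: a[0] = 26; a[1] = 24; a[2] = 18; a[3] = 10; a[4] = 28; a[5] = 6; a[6] = 2; a[7] = 8; a[8] = 10; a[9] = 18; a[10] = 28; a[11] = 14; a[12] = 10; a[13] = 24; a[14] = 2; a[15] = 26; a[16] = 28; a[17] = 22; a[18] = 18; a[19] = 8; a[20] = 26; a[21] = 2; a[22] = 28; a[23] = 30; a[24] = 26; a[25] = 24.
The sequence repeats with period 24.
(7135 - 0) mod 24 = 7, so a[7135] = a[7] = 8.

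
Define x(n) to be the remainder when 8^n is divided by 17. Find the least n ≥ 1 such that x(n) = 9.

5

x(0) = 1, x(1) = 8, x(2) = 13, x(3) = 2, x(4) = 16, x(5) = 9, x(6) = 4, x(7) = 15, x(8) = 1.
Since x(8) = x(0) = 1, the sequence is periodic with period 8.
The value 9 first appears (with n ≥ 1) at x(5).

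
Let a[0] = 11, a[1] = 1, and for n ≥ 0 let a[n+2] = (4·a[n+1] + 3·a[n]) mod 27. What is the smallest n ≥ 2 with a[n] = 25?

9

We have a[0] = 11,  a[1] = 1,  a[2] = 10,  a[3] = 16,  a[4] = 13,  a[5] = 19,  a[6] = 7,  a[7] = 4,  a[8] = 10,  a[9] = 25,  a[10] = 22,  a[11] = 1,  a[12] = 16,  a[13] = 13.
Since (a[12], a[13]) = (a[3], a[4]) = (16, 13) (two consecutive terms determine the rest), the sequence is eventually periodic: after a pre-period of length 3 it cycles with period 9.
The value 25 first appears (with n ≥ 2) at a[9].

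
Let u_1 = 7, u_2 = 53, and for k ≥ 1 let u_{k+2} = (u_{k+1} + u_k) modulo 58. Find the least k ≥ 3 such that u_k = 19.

13

We have u_1 = 7,  u_2 = 53,  u_3 = 2,  u_4 = 55,  u_5 = 57,  u_6 = 54,  u_7 = 53,  u_8 = 49,  u_9 = 44,  u_{10} = 35,  u_{11} = 21,  u_{12} = 56,  u_{13} = 19,  u_{14} = 17,  u_{15} = 36,  u_{16} = 53,  u_{17} = 31,  u_{18} = 26,  u_{19} = 57,  u_{20} = 25,  u_{21} = 24,  u_{22} = 49,  u_{23} = 15,  u_{24} = 6,  u_{25} = 21,  u_{26} = 27,  u_{27} = 48,  u_{28} = 17,  u_{29} = 7,  u_{30} = 24,  u_{31} = 31,  u_{32} = 55,  u_{33} = 28,  u_{34} = 25,  u_{35} = 53,  u_{36} = 20,  u_{37} = 15,  u_{38} = 35,  u_{39} = 50,  u_{40} = 27,  u_{41} = 19,  u_{42} = 46,  u_{43} = 7,  u_{44} = 53.
Since (u_{43}, u_{44}) = (u_1, u_2) = (7, 53) (two consecutive terms determine the rest), the sequence is periodic with period 42.
The value 19 first appears (with k ≥ 3) at u_{13}.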